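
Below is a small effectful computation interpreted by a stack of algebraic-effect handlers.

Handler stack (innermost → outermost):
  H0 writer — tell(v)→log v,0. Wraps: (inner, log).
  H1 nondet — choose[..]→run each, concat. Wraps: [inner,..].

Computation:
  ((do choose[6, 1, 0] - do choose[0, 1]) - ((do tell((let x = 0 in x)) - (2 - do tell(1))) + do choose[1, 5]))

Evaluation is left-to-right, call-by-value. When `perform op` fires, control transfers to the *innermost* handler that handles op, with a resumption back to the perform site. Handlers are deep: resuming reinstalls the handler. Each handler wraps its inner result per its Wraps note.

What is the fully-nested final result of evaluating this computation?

Working:
choose[6, 1, 0] @ H1
  branch[0] choose=6:
    choose[0, 1] @ H1
      branch[0] choose=0:
        tell(0) @ H0 ⇒ log+=0
        tell(1) @ H0 ⇒ log+=1
        choose[1, 5] @ H1
          branch[0] choose=1:
            H0 returns (7, (0, 1))
            H1 returns [(7, (0, 1))]
          branch[1] choose=5:
            H0 returns (3, (0, 1))
            H1 returns [(3, (0, 1))]
      branch[1] choose=1:
        tell(0) @ H0 ⇒ log+=0
        tell(1) @ H0 ⇒ log+=1
        choose[1, 5] @ H1
          branch[0] choose=1:
            H0 returns (6, (0, 1))
            H1 returns [(6, (0, 1))]
          branch[1] choose=5:
            H0 returns (2, (0, 1))
            H1 returns [(2, (0, 1))]
  branch[1] choose=1:
    choose[0, 1] @ H1
      branch[0] choose=0:
        tell(0) @ H0 ⇒ log+=0
        tell(1) @ H0 ⇒ log+=1
        choose[1, 5] @ H1
          branch[0] choose=1:
            H0 returns (2, (0, 1))
            H1 returns [(2, (0, 1))]
          branch[1] choose=5:
            H0 returns (-2, (0, 1))
            H1 returns [(-2, (0, 1))]
      branch[1] choose=1:
        tell(0) @ H0 ⇒ log+=0
        tell(1) @ H0 ⇒ log+=1
        choose[1, 5] @ H1
          branch[0] choose=1:
            H0 returns (1, (0, 1))
            H1 returns [(1, (0, 1))]
          branch[1] choose=5:
            H0 returns (-3, (0, 1))
            H1 returns [(-3, (0, 1))]
  branch[2] choose=0:
    choose[0, 1] @ H1
      branch[0] choose=0:
        tell(0) @ H0 ⇒ log+=0
        tell(1) @ H0 ⇒ log+=1
        choose[1, 5] @ H1
          branch[0] choose=1:
            H0 returns (1, (0, 1))
            H1 returns [(1, (0, 1))]
          branch[1] choose=5:
            H0 returns (-3, (0, 1))
            H1 returns [(-3, (0, 1))]
      branch[1] choose=1:
        tell(0) @ H0 ⇒ log+=0
        tell(1) @ H0 ⇒ log+=1
        choose[1, 5] @ H1
          branch[0] choose=1:
            H0 returns (0, (0, 1))
            H1 returns [(0, (0, 1))]
          branch[1] choose=5:
            H0 returns (-4, (0, 1))
            H1 returns [(-4, (0, 1))]
= [(7, (0, 1)), (3, (0, 1)), (6, (0, 1)), (2, (0, 1)), (2, (0, 1)), (-2, (0, 1)), (1, (0, 1)), (-3, (0, 1)), (1, (0, 1)), (-3, (0, 1)), (0, (0, 1)), (-4, (0, 1))]

Answer: [(7, (0, 1)), (3, (0, 1)), (6, (0, 1)), (2, (0, 1)), (2, (0, 1)), (-2, (0, 1)), (1, (0, 1)), (-3, (0, 1)), (1, (0, 1)), (-3, (0, 1)), (0, (0, 1)), (-4, (0, 1))]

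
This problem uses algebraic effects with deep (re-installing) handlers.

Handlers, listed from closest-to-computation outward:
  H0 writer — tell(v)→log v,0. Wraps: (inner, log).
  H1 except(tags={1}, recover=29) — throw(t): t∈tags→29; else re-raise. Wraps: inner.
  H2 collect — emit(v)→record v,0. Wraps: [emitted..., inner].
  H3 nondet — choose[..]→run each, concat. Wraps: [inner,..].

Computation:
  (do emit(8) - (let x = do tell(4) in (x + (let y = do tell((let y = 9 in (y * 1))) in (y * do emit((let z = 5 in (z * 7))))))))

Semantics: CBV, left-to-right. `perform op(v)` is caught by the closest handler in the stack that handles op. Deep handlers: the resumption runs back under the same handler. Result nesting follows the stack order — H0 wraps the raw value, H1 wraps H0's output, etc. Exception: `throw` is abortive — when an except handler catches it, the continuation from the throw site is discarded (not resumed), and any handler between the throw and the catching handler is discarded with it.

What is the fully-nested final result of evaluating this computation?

Answer: [[8, 35, (0, (4, 9))]]

Working:
emit(8) @ H2 ⇒ out+=8
tell(4) @ H0 ⇒ log+=4
tell(9) @ H0 ⇒ log+=9
emit(35) @ H2 ⇒ out+=35
H0 returns (0, (4, 9))
H1 returns (0, (4, 9))
H2 returns [8, 35, (0, (4, 9))]
H3 returns [[8, 35, (0, (4, 9))]]
= [[8, 35, (0, (4, 9))]]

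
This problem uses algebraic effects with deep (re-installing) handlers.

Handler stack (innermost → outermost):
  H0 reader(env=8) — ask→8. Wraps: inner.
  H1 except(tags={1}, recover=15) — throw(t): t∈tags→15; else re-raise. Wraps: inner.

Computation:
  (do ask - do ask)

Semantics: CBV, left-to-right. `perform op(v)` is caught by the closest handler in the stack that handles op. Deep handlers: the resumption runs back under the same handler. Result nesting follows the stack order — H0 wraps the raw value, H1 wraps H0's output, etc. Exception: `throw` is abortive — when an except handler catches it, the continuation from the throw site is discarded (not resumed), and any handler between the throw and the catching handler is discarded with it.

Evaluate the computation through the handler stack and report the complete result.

Answer: 0

Evaluation trace:
ask @ H0 ⇒ 8
ask @ H0 ⇒ 8
H0 returns 0
H1 returns 0
= 0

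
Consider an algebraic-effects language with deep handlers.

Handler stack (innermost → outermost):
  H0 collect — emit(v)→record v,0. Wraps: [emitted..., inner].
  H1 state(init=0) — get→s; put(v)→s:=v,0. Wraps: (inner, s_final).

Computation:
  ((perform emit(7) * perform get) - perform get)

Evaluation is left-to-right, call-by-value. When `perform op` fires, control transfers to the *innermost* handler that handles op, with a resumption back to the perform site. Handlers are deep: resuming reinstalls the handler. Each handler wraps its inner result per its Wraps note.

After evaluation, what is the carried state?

Step-by-step:
emit(7) @ H0 ⇒ out+=7
get @ H1 ⇒ 0
get @ H1 ⇒ 0
H0 returns [7, 0]
H1 returns ([7, 0], 0)
= ([7, 0], 0)

Answer: 0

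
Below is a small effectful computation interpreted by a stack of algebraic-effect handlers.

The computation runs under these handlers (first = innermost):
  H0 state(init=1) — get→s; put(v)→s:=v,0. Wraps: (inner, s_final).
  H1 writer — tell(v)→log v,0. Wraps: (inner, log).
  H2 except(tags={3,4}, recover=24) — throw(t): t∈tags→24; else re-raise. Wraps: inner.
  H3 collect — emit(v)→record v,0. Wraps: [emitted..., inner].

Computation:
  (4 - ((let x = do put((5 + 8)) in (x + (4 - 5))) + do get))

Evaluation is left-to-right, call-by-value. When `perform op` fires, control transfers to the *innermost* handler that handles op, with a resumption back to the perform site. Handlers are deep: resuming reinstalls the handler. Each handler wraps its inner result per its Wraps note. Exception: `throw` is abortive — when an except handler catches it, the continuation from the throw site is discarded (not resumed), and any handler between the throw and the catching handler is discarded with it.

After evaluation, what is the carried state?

Answer: 13

Step-by-step:
put(13) @ H0 ⇒ s:=13
get @ H0 ⇒ 13
H0 returns (-8, 13)
H1 returns ((-8, 13), ())
H2 returns ((-8, 13), ())
H3 returns [((-8, 13), ())]
= [((-8, 13), ())]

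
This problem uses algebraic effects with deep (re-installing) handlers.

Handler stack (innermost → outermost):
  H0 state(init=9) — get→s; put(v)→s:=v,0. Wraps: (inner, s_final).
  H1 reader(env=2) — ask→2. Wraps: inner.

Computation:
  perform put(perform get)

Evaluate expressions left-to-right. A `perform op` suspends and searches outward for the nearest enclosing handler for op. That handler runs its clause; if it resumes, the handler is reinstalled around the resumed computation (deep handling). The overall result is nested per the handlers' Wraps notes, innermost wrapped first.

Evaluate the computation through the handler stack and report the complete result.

Working:
get @ H0 ⇒ 9
put(9) @ H0 ⇒ s:=9
H0 returns (0, 9)
H1 returns (0, 9)
= (0, 9)

Answer: (0, 9)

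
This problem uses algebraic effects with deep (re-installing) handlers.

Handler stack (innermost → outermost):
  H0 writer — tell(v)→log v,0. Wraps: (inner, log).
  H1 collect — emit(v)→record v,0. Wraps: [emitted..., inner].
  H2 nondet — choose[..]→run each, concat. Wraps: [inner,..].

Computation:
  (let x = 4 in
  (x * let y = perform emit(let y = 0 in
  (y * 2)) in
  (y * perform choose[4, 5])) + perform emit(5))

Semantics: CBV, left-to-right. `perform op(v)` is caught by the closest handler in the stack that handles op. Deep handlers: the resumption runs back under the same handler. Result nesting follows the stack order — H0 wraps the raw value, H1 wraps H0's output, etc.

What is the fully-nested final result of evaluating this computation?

Working:
emit(0) @ H1 ⇒ out+=0
choose[4, 5] @ H2
  branch[0] choose=4:
    emit(5) @ H1 ⇒ out+=5
    H0 returns (0, ())
    H1 returns [0, 5, (0, ())]
    H2 returns [[0, 5, (0, ())]]
  branch[1] choose=5:
    emit(5) @ H1 ⇒ out+=5
    H0 returns (0, ())
    H1 returns [0, 5, (0, ())]
    H2 returns [[0, 5, (0, ())]]
= [[0, 5, (0, ())], [0, 5, (0, ())]]

Answer: [[0, 5, (0, ())], [0, 5, (0, ())]]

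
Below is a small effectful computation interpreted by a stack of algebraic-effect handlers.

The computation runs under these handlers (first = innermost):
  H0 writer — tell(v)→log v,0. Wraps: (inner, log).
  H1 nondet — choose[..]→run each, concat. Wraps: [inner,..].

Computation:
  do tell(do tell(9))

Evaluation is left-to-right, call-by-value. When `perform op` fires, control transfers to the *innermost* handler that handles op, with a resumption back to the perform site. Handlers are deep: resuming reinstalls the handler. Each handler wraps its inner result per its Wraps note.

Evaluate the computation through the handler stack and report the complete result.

Step-by-step:
tell(9) @ H0 ⇒ log+=9
tell(0) @ H0 ⇒ log+=0
H0 returns (0, (9, 0))
H1 returns [(0, (9, 0))]
= [(0, (9, 0))]

Answer: [(0, (9, 0))]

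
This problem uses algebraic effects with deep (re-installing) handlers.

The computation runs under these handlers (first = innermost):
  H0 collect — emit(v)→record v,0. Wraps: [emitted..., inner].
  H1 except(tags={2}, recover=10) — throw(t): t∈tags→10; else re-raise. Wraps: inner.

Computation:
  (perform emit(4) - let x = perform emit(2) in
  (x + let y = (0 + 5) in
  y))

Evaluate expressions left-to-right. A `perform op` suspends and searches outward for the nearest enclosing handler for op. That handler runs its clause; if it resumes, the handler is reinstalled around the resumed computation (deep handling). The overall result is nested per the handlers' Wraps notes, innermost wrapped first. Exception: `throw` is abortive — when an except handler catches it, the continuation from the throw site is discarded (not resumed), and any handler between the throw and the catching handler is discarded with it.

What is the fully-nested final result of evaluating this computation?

Evaluation trace:
emit(4) @ H0 ⇒ out+=4
emit(2) @ H0 ⇒ out+=2
H0 returns [4, 2, -5]
H1 returns [4, 2, -5]
= [4, 2, -5]

Answer: [4, 2, -5]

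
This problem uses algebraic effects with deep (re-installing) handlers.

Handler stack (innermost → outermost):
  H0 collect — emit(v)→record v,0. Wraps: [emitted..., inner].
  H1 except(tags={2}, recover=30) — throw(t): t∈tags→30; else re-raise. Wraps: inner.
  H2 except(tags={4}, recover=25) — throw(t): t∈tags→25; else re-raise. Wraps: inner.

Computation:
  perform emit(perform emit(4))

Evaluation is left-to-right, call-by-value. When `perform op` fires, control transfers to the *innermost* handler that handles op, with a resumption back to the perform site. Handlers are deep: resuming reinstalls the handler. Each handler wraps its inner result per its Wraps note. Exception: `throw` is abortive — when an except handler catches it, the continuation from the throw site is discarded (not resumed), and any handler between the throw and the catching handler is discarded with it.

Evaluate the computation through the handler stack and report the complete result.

Step-by-step:
emit(4) @ H0 ⇒ out+=4
emit(0) @ H0 ⇒ out+=0
H0 returns [4, 0, 0]
H1 returns [4, 0, 0]
H2 returns [4, 0, 0]
= [4, 0, 0]

Answer: [4, 0, 0]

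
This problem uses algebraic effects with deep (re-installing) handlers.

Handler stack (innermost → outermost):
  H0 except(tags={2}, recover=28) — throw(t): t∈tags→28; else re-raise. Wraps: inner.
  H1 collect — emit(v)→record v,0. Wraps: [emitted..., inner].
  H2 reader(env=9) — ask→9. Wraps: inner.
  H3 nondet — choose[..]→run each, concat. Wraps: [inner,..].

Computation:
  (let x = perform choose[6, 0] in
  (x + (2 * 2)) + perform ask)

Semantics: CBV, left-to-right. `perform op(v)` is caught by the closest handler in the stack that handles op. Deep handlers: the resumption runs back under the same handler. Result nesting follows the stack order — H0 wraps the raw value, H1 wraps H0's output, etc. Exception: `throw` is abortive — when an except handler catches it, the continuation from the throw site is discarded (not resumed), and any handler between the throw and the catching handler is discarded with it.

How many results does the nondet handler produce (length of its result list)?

Working:
choose[6, 0] @ H3
  branch[0] choose=6:
    ask @ H2 ⇒ 9
    H0 returns 19
    H1 returns [19]
    H2 returns [19]
    H3 returns [[19]]
  branch[1] choose=0:
    ask @ H2 ⇒ 9
    H0 returns 13
    H1 returns [13]
    H2 returns [13]
    H3 returns [[13]]
= [[19], [13]]

Answer: 2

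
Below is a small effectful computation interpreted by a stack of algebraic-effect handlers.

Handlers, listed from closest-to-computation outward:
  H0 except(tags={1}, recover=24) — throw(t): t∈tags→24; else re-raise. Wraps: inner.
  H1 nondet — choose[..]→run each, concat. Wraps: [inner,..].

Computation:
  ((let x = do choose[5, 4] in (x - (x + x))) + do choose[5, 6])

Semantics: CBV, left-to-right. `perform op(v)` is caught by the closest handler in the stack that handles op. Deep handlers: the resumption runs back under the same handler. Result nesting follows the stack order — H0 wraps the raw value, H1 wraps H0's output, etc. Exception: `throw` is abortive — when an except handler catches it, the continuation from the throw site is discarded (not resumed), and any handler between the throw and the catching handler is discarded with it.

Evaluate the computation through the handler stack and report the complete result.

Step-by-step:
choose[5, 4] @ H1
  branch[0] choose=5:
    choose[5, 6] @ H1
      branch[0] choose=5:
        H0 returns 0
        H1 returns [0]
      branch[1] choose=6:
        H0 returns 1
        H1 returns [1]
  branch[1] choose=4:
    choose[5, 6] @ H1
      branch[0] choose=5:
        H0 returns 1
        H1 returns [1]
      branch[1] choose=6:
        H0 returns 2
        H1 returns [2]
= [0, 1, 1, 2]

Answer: [0, 1, 1, 2]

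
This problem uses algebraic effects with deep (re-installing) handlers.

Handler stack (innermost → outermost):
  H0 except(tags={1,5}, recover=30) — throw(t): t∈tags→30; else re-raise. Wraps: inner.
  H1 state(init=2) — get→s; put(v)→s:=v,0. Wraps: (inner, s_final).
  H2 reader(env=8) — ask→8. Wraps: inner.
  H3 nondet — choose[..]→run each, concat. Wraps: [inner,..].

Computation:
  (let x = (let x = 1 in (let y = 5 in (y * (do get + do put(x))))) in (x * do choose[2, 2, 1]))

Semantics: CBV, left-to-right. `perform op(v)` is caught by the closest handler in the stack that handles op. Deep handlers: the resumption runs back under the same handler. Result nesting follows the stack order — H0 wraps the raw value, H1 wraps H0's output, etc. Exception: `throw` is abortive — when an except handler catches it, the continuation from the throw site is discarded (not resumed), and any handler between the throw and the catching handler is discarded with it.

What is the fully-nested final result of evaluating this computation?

Evaluation trace:
get @ H1 ⇒ 2
put(1) @ H1 ⇒ s:=1
choose[2, 2, 1] @ H3
  branch[0] choose=2:
    H0 returns 20
    H1 returns (20, 1)
    H2 returns (20, 1)
    H3 returns [(20, 1)]
  branch[1] choose=2:
    H0 returns 20
    H1 returns (20, 1)
    H2 returns (20, 1)
    H3 returns [(20, 1)]
  branch[2] choose=1:
    H0 returns 10
    H1 returns (10, 1)
    H2 returns (10, 1)
    H3 returns [(10, 1)]
= [(20, 1), (20, 1), (10, 1)]

Answer: [(20, 1), (20, 1), (10, 1)]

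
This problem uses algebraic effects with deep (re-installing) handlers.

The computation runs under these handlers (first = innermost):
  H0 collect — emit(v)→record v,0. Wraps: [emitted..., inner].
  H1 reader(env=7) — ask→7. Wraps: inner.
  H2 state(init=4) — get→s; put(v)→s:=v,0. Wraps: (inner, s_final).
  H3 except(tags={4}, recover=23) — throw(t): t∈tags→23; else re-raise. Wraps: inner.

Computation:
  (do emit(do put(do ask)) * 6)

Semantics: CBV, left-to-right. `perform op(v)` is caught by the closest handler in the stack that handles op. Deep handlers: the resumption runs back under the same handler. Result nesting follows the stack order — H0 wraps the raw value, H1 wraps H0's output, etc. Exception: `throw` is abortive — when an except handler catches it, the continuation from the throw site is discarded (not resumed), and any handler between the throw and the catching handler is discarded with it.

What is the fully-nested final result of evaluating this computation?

Evaluation trace:
ask @ H1 ⇒ 7
put(7) @ H2 ⇒ s:=7
emit(0) @ H0 ⇒ out+=0
H0 returns [0, 0]
H1 returns [0, 0]
H2 returns ([0, 0], 7)
H3 returns ([0, 0], 7)
= ([0, 0], 7)

Answer: ([0, 0], 7)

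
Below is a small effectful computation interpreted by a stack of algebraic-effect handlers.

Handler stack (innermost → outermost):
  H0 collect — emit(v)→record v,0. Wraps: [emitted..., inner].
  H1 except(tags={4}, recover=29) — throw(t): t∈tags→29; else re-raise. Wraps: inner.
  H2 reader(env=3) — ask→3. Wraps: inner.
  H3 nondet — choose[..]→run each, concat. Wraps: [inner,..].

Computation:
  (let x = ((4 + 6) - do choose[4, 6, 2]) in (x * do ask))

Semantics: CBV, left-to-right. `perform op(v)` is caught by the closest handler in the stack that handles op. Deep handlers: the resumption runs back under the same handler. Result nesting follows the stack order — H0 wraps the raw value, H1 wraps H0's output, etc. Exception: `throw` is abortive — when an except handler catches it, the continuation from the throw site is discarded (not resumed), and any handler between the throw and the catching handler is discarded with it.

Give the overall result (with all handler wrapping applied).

Evaluation trace:
choose[4, 6, 2] @ H3
  branch[0] choose=4:
    ask @ H2 ⇒ 3
    H0 returns [18]
    H1 returns [18]
    H2 returns [18]
    H3 returns [[18]]
  branch[1] choose=6:
    ask @ H2 ⇒ 3
    H0 returns [12]
    H1 returns [12]
    H2 returns [12]
    H3 returns [[12]]
  branch[2] choose=2:
    ask @ H2 ⇒ 3
    H0 returns [24]
    H1 returns [24]
    H2 returns [24]
    H3 returns [[24]]
= [[18], [12], [24]]

Answer: [[18], [12], [24]]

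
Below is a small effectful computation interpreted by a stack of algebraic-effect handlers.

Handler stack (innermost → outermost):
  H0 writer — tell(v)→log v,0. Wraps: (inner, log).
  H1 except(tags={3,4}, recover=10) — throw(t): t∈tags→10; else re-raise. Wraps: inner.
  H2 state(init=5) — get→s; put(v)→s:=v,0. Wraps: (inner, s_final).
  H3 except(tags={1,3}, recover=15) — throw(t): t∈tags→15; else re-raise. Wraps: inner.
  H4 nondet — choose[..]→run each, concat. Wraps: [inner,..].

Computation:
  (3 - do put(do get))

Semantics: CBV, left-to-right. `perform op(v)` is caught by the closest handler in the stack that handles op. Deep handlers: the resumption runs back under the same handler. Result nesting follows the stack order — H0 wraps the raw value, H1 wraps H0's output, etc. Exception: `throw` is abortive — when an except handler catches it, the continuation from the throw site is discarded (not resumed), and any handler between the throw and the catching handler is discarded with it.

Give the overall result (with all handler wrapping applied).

Answer: [((3, ()), 5)]

Step-by-step:
get @ H2 ⇒ 5
put(5) @ H2 ⇒ s:=5
H0 returns (3, ())
H1 returns (3, ())
H2 returns ((3, ()), 5)
H3 returns ((3, ()), 5)
H4 returns [((3, ()), 5)]
= [((3, ()), 5)]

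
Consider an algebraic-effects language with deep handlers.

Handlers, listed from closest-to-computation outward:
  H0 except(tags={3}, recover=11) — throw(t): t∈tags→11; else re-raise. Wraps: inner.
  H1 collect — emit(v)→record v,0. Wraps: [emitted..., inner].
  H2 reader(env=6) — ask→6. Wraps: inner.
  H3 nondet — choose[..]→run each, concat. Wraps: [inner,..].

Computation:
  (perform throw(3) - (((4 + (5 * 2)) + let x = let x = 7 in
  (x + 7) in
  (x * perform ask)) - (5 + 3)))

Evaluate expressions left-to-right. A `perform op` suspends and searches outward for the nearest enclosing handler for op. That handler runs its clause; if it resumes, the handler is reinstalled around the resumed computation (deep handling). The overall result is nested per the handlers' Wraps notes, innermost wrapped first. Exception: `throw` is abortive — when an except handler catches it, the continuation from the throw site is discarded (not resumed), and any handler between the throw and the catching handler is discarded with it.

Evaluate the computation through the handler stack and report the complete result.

Working:
throw(3) @ H0 caught ⇒ 11
H1 returns [11]
H2 returns [11]
H3 returns [[11]]
= [[11]]

Answer: [[11]]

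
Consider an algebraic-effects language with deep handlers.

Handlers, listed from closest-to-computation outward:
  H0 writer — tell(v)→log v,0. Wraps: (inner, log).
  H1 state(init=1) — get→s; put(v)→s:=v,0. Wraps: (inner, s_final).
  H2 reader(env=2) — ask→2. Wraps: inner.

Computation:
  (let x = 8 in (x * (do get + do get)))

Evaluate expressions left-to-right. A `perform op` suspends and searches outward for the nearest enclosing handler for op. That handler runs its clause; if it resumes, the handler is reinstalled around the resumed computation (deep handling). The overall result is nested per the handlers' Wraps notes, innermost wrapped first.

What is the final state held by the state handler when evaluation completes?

Step-by-step:
get @ H1 ⇒ 1
get @ H1 ⇒ 1
H0 returns (16, ())
H1 returns ((16, ()), 1)
H2 returns ((16, ()), 1)
= ((16, ()), 1)

Answer: 1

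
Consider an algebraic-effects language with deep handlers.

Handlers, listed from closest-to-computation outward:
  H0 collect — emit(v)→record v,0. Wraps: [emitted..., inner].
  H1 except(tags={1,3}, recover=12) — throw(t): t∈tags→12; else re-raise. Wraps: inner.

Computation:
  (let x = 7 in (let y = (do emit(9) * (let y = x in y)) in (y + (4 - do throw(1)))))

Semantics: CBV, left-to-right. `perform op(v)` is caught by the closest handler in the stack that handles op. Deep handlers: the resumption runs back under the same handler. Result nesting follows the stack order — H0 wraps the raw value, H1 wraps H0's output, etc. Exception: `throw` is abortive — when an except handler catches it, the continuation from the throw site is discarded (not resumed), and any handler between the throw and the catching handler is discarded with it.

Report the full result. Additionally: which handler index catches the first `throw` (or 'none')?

Step-by-step:
emit(9) @ H0 ⇒ out+=9
throw(1) @ H1 caught ⇒ 12
= 12

Answer: 12 ; first throw caught by: H1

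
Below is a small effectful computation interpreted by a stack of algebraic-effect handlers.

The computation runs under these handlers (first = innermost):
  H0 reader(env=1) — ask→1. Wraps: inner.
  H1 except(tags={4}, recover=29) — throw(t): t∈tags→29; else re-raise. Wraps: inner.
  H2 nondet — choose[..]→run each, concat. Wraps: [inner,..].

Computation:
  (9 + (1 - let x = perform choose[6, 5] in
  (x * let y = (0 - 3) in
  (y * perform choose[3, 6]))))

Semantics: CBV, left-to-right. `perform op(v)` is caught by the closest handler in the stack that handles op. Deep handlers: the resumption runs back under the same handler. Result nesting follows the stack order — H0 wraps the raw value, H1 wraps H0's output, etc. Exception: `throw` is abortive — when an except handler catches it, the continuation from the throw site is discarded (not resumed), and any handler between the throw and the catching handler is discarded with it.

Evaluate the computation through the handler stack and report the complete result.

Working:
choose[6, 5] @ H2
  branch[0] choose=6:
    choose[3, 6] @ H2
      branch[0] choose=3:
        H0 returns 64
        H1 returns 64
        H2 returns [64]
      branch[1] choose=6:
        H0 returns 118
        H1 returns 118
        H2 returns [118]
  branch[1] choose=5:
    choose[3, 6] @ H2
      branch[0] choose=3:
        H0 returns 55
        H1 returns 55
        H2 returns [55]
      branch[1] choose=6:
        H0 returns 100
        H1 returns 100
        H2 returns [100]
= [64, 118, 55, 100]

Answer: [64, 118, 55, 100]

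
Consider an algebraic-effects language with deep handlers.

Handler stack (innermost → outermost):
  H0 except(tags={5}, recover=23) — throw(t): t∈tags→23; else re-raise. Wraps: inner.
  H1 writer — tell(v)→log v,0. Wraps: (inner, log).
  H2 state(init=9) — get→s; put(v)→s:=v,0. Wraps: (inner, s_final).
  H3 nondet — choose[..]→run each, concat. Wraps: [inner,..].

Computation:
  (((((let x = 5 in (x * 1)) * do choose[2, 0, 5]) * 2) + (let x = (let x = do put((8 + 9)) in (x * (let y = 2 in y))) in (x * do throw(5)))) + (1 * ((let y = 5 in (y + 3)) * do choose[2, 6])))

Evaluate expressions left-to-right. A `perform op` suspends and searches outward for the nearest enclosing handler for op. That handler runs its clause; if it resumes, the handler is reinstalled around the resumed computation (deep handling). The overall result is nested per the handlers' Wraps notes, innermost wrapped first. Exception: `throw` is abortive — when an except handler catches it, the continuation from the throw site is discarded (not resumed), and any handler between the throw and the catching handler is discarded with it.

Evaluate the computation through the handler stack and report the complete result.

Working:
choose[2, 0, 5] @ H3
  branch[0] choose=2:
    put(17) @ H2 ⇒ s:=17
    throw(5) @ H0 caught ⇒ 23
    H1 returns (23, ())
    H2 returns ((23, ()), 17)
    H3 returns [((23, ()), 17)]
  branch[1] choose=0:
    put(17) @ H2 ⇒ s:=17
    throw(5) @ H0 caught ⇒ 23
    H1 returns (23, ())
    H2 returns ((23, ()), 17)
    H3 returns [((23, ()), 17)]
  branch[2] choose=5:
    put(17) @ H2 ⇒ s:=17
    throw(5) @ H0 caught ⇒ 23
    H1 returns (23, ())
    H2 returns ((23, ()), 17)
    H3 returns [((23, ()), 17)]
= [((23, ()), 17), ((23, ()), 17), ((23, ()), 17)]

Answer: [((23, ()), 17), ((23, ()), 17), ((23, ()), 17)]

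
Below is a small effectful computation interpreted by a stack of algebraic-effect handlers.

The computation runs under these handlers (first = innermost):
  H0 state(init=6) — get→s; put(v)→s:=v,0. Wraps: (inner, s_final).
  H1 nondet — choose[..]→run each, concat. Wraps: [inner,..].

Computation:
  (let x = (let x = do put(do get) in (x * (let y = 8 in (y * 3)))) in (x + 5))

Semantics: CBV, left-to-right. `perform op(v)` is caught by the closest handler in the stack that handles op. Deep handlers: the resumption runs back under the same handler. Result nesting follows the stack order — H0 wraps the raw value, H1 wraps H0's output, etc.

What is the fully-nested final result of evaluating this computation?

Evaluation trace:
get @ H0 ⇒ 6
put(6) @ H0 ⇒ s:=6
H0 returns (5, 6)
H1 returns [(5, 6)]
= [(5, 6)]

Answer: [(5, 6)]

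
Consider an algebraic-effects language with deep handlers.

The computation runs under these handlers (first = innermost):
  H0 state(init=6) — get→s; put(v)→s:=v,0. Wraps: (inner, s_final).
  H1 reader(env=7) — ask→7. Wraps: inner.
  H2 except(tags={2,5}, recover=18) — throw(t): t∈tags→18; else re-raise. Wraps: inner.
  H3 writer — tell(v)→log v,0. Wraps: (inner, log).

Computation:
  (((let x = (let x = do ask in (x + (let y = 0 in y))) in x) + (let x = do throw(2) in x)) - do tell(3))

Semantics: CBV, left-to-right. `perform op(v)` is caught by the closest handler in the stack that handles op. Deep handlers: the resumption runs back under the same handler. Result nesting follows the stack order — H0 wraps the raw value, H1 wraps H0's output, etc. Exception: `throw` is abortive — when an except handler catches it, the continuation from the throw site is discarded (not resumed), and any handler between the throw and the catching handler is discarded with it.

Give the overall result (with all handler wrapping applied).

Working:
ask @ H1 ⇒ 7
throw(2) @ H2 caught ⇒ 18
H3 returns (18, ())
= (18, ())

Answer: (18, ())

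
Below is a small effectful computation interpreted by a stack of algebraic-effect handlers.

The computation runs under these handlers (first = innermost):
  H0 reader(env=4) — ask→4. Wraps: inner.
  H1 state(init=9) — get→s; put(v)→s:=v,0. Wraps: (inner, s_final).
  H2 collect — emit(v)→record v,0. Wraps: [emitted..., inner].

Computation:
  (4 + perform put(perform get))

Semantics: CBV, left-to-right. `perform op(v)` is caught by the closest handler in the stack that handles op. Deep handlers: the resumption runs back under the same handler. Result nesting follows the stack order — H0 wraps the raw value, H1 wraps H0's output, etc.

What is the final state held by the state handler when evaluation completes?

Working:
get @ H1 ⇒ 9
put(9) @ H1 ⇒ s:=9
H0 returns 4
H1 returns (4, 9)
H2 returns [(4, 9)]
= [(4, 9)]

Answer: 9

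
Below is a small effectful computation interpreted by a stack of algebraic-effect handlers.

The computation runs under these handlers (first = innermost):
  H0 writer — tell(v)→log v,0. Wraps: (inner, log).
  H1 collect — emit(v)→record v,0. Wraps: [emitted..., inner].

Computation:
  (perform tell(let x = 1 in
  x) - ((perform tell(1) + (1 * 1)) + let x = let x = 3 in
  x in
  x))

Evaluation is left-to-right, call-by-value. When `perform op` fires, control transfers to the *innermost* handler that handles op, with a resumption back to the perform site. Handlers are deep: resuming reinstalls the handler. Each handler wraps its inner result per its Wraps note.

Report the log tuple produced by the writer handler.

Answer: (1, 1)

Evaluation trace:
tell(1) @ H0 ⇒ log+=1
tell(1) @ H0 ⇒ log+=1
H0 returns (-4, (1, 1))
H1 returns [(-4, (1, 1))]
= [(-4, (1, 1))]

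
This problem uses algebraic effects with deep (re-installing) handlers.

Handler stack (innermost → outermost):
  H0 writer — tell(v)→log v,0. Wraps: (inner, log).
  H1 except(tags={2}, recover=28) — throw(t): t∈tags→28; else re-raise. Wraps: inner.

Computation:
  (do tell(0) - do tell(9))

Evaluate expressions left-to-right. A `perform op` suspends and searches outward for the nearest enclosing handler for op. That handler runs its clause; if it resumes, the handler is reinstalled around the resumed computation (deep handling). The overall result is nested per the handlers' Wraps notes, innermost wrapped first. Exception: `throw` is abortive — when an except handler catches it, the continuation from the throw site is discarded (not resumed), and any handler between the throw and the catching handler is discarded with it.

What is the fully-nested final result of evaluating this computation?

Working:
tell(0) @ H0 ⇒ log+=0
tell(9) @ H0 ⇒ log+=9
H0 returns (0, (0, 9))
H1 returns (0, (0, 9))
= (0, (0, 9))

Answer: (0, (0, 9))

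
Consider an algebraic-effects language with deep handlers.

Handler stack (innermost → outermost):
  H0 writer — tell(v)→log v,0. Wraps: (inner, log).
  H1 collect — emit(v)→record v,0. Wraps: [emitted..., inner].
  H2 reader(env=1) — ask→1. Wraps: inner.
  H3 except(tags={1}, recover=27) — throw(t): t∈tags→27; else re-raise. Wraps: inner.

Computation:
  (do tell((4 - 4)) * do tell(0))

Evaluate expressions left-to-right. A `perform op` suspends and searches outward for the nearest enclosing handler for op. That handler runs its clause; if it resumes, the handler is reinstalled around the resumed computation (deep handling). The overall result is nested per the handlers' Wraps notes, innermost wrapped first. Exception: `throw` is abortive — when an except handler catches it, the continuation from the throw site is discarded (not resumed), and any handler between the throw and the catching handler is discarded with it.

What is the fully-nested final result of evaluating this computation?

Answer: [(0, (0, 0))]

Evaluation trace:
tell(0) @ H0 ⇒ log+=0
tell(0) @ H0 ⇒ log+=0
H0 returns (0, (0, 0))
H1 returns [(0, (0, 0))]
H2 returns [(0, (0, 0))]
H3 returns [(0, (0, 0))]
= [(0, (0, 0))]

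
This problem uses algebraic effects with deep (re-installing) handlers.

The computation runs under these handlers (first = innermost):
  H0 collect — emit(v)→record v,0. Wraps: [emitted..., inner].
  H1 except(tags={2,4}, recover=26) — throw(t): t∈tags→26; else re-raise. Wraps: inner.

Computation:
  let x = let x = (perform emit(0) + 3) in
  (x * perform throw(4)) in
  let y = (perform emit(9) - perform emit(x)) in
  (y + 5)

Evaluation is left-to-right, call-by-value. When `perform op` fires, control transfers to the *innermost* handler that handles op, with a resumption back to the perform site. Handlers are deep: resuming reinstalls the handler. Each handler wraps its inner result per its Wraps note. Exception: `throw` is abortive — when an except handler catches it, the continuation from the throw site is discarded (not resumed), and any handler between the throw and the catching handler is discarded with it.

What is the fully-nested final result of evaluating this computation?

Answer: 26

Working:
emit(0) @ H0 ⇒ out+=0
throw(4) @ H1 caught ⇒ 26
= 26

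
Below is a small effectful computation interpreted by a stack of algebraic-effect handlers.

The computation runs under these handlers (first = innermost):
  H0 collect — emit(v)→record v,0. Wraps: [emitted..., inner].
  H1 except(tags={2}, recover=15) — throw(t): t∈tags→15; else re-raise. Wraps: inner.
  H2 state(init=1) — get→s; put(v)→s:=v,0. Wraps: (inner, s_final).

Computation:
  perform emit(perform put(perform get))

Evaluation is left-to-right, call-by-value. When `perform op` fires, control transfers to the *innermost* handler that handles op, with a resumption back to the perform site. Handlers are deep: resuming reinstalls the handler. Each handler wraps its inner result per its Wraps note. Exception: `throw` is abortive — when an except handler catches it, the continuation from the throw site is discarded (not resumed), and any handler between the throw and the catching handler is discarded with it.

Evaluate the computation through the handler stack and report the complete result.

Answer: ([0, 0], 1)

Step-by-step:
get @ H2 ⇒ 1
put(1) @ H2 ⇒ s:=1
emit(0) @ H0 ⇒ out+=0
H0 returns [0, 0]
H1 returns [0, 0]
H2 returns ([0, 0], 1)
= ([0, 0], 1)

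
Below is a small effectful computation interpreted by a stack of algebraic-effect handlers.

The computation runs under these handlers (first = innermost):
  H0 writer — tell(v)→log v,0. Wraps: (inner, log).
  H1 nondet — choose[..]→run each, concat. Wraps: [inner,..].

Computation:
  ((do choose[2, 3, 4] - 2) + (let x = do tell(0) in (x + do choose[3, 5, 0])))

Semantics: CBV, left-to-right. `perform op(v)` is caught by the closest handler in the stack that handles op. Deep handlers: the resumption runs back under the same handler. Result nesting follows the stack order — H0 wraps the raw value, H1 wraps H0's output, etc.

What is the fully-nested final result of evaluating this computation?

Answer: [(3, (0)), (5, (0)), (0, (0)), (4, (0)), (6, (0)), (1, (0)), (5, (0)), (7, (0)), (2, (0))]

Working:
choose[2, 3, 4] @ H1
  branch[0] choose=2:
    tell(0) @ H0 ⇒ log+=0
    choose[3, 5, 0] @ H1
      branch[0] choose=3:
        H0 returns (3, (0))
        H1 returns [(3, (0))]
      branch[1] choose=5:
        H0 returns (5, (0))
        H1 returns [(5, (0))]
      branch[2] choose=0:
        H0 returns (0, (0))
        H1 returns [(0, (0))]
  branch[1] choose=3:
    tell(0) @ H0 ⇒ log+=0
    choose[3, 5, 0] @ H1
      branch[0] choose=3:
        H0 returns (4, (0))
        H1 returns [(4, (0))]
      branch[1] choose=5:
        H0 returns (6, (0))
        H1 returns [(6, (0))]
      branch[2] choose=0:
        H0 returns (1, (0))
        H1 returns [(1, (0))]
  branch[2] choose=4:
    tell(0) @ H0 ⇒ log+=0
    choose[3, 5, 0] @ H1
      branch[0] choose=3:
        H0 returns (5, (0))
        H1 returns [(5, (0))]
      branch[1] choose=5:
        H0 returns (7, (0))
        H1 returns [(7, (0))]
      branch[2] choose=0:
        H0 returns (2, (0))
        H1 returns [(2, (0))]
= [(3, (0)), (5, (0)), (0, (0)), (4, (0)), (6, (0)), (1, (0)), (5, (0)), (7, (0)), (2, (0))]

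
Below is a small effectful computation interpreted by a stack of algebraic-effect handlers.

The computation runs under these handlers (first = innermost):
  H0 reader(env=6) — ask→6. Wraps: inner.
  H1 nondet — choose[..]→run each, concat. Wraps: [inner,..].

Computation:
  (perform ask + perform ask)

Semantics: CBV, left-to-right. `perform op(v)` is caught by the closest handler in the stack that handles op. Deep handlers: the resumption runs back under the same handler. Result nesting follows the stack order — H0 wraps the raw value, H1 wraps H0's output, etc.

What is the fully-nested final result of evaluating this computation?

Evaluation trace:
ask @ H0 ⇒ 6
ask @ H0 ⇒ 6
H0 returns 12
H1 returns [12]
= [12]

Answer: [12]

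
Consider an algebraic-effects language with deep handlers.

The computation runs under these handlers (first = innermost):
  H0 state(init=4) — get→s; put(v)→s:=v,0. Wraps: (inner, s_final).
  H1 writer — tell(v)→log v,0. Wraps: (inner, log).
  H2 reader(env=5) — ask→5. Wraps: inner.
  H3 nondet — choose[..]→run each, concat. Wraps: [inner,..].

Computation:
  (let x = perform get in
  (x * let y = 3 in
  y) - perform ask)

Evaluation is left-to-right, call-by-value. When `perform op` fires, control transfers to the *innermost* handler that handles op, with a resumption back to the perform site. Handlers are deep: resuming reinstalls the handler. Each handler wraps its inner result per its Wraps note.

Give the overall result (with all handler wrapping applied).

Answer: [((7, 4), ())]

Step-by-step:
get @ H0 ⇒ 4
ask @ H2 ⇒ 5
H0 returns (7, 4)
H1 returns ((7, 4), ())
H2 returns ((7, 4), ())
H3 returns [((7, 4), ())]
= [((7, 4), ())]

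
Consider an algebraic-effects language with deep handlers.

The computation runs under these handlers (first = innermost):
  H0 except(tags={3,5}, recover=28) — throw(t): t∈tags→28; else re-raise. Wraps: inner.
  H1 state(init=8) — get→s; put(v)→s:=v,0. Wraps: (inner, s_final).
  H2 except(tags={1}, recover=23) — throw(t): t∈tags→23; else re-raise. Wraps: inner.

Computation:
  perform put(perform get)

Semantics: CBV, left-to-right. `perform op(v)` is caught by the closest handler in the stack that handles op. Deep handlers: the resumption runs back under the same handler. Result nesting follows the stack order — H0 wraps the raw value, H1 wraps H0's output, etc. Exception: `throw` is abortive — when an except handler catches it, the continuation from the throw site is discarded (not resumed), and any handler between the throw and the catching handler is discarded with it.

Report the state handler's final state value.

Answer: 8

Evaluation trace:
get @ H1 ⇒ 8
put(8) @ H1 ⇒ s:=8
H0 returns 0
H1 returns (0, 8)
H2 returns (0, 8)
= (0, 8)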